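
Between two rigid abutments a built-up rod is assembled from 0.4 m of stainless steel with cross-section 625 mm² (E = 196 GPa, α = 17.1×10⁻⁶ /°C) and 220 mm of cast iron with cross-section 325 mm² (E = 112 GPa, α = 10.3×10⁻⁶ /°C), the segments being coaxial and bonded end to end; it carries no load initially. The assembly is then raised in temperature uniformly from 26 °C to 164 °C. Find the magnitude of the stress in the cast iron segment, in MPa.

σ ≈ 415 MPa (compressive)

With the walls removed the bar would change length by δ_free = Σ αᵢΔT Lᵢ = 17.1×10⁻⁶×138×400 + 10.3×10⁻⁶×138×220 = 1.257 mm.
Since the ends are fixed, an axial force P builds up, equal in every segment, with P · Σ Lᵢ/(AᵢEᵢ) = δ_free.
The series flexibility is Σ Lᵢ/(AᵢEᵢ) = 400/(625×196×10³) + 220/(325×112×10³) = 9.309×10⁻⁶ mm/N.
P = 1.257 / 9.309×10⁻⁶ = 135000 N = 135 kN, compressive.
σ_{cast iron} = P / A = 135000 / 325 = 415.3 MPa.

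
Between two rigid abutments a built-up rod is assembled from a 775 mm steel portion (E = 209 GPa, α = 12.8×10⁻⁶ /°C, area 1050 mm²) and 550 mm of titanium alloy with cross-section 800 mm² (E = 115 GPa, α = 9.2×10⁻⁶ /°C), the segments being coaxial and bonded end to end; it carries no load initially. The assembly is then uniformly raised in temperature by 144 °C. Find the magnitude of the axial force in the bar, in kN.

P ≈ 227 kN (compressive)

With the walls removed the bar would change length by δ_free = Σ αᵢΔT Lᵢ = 12.8×10⁻⁶×144×775 + 9.2×10⁻⁶×144×550 = 2.157 mm.
Since the ends are fixed, an axial force P builds up, equal in every segment, with P · Σ Lᵢ/(AᵢEᵢ) = δ_free.
The series flexibility is Σ Lᵢ/(AᵢEᵢ) = 775/(1050×209×10³) + 550/(800×115×10³) = 9.51×10⁻⁶ mm/N.
So P = 2.157 / 9.51×10⁻⁶ = 226.8 kN, compressive.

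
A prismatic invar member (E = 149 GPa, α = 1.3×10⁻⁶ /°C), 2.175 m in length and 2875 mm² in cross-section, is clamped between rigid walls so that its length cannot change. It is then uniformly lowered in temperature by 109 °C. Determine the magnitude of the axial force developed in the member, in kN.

P ≈ 60.7 kN (tensile)

With zero net strain, σ = E·αΔT = 149 GPa × 1.3×10⁻⁶ × 109 = 21.11 MPa.
P = AEαΔT = 2875 × 149×10³ × 1.3×10⁻⁶ × 109 = 60.7 kN (tensile).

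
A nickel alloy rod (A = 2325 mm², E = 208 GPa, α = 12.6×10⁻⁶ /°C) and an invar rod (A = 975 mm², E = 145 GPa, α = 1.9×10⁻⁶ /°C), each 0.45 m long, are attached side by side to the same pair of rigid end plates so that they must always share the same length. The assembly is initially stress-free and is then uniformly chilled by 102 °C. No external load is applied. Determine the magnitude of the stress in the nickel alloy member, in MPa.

σ ≈ 51.4 MPa (tensile)

The nickel alloy has the larger α, so on cooling it would change length more than the invar if both were free. The rigid plates force a common final length, so the nickel alloy is put into tension and the invar into compression, with equal and opposite forces P (no external load).
Compatibility of the two members (thermal + elastic change equal): (α₁ − α₂)ΔT = P·[1/(A₁E₁) + 1/(A₂E₂)].
|α₁ − α₂|·ΔT = 10.7×10⁻⁶ × 102 = 0.001091.
1/(A₁E₁) + 1/(A₂E₂) = 1/(2325×208×10³) + 1/(975×145×10³) = 9.141×10⁻⁹ N⁻¹.
So P = 0.001091 / 9.141×10⁻⁹ = 119.4 kN.
σ_{nickel alloy} = P/A₁ = 119400/2325 = 51.35 MPa, tensile.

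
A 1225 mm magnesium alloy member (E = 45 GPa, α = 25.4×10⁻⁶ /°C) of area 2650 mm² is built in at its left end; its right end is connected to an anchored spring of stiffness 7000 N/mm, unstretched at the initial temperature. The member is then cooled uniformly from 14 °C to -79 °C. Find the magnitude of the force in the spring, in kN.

P ≈ 18.9 kN

Free thermal contraction: δ_free = αΔT L = 25.4×10⁻⁶ × 93 × 1225 = 2.894 mm.
With a force P in the spring, the elastic change of the member is PL/(AE) and that of the spring is P/k; compatibility requires their sum to equal δ_free.
P [ L/(AE) + 1/k ] = δ_free → P [ 1225/(2650×45×10³) + 1/(7000) ] = 2.894.
P = 2.894 / 0.0001531 = 18900 N.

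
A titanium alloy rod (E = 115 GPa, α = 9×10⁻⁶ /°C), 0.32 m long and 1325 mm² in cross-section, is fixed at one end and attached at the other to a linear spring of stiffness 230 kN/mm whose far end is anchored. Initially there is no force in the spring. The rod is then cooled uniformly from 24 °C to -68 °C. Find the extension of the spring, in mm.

δ ≈ 0.179 mm

The unrestrained thermal change is αΔT L = 9×10⁻⁶ × 92 × 320 = 0.265 mm.
With a force P in the spring, the elastic change of the rod is PL/(AE) and that of the spring is P/k; compatibility requires their sum to equal δ_free.
P [ L/(AE) + 1/k ] = δ_free → P [ 320/(1325×115×10³) + 1/(230×10³) ] = 0.265.
P = 0.265 / 6.448×10⁻⁶ = 41090 N.
Spring extension = P/k = 41090/(230×10³) = 0.1787 mm.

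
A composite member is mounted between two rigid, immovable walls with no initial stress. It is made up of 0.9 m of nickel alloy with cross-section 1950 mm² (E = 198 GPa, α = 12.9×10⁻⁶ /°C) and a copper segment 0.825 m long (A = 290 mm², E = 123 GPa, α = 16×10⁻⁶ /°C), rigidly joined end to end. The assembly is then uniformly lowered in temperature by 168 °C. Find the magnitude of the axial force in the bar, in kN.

Free thermal contraction of the whole bar: Σ αᵢΔT Lᵢ = 12.9×10⁻⁶×168×900 + 16×10⁻⁶×168×825 = 4.168 mm.
The rigid supports impose zero overall length change; the single axial force P common to all segments must satisfy P Σ Lᵢ/(AᵢEᵢ) = δ_free.
Σ Lᵢ/(AᵢEᵢ) = 900/(1950×198×10³) + 825/(290×123×10³) = 2.546×10⁻⁵ mm/N.
So P = 4.168 / 2.546×10⁻⁵ = 163.7 kN, tensile.

P ≈ 164 kN (tensile)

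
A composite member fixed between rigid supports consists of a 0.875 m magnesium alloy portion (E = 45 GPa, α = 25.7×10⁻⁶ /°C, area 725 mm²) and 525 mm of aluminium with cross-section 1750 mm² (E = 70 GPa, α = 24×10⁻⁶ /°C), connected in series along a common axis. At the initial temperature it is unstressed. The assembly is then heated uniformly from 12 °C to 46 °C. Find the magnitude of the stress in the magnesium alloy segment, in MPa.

σ ≈ 52.9 MPa (compressive)

Free thermal expansion of the whole bar: Σ αᵢΔT Lᵢ = 25.7×10⁻⁶×34×875 + 24×10⁻⁶×34×525 = 1.193 mm.
The rigid supports impose zero overall length change; the single axial force P common to all segments must satisfy P Σ Lᵢ/(AᵢEᵢ) = δ_free.
Σ Lᵢ/(AᵢEᵢ) = 875/(725×45×10³) + 525/(1750×70×10³) = 3.111×10⁻⁵ mm/N.
Hence P = δ_free / Σ(L/AE) = 1.193/3.111×10⁻⁵ = 38.35 kN (compressive).
σ_{magnesium alloy} = P / A = 38350 / 725 = 52.9 MPa.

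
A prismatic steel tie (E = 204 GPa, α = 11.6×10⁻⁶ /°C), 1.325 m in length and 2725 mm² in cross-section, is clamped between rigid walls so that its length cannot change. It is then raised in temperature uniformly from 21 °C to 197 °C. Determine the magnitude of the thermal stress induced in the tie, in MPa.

Because both ends are immovable the net strain is zero, and the suppressed thermal strain is αΔT = 11.6×10⁻⁶ × 176 = 2041.6×10⁻⁶.
The stress required to suppress this strain is σ = Eε = 204×10³ × 2041.6×10⁻⁶ = 416.5 MPa, compressive since the tie is trying to expand.

σ ≈ 416 MPa (compressive)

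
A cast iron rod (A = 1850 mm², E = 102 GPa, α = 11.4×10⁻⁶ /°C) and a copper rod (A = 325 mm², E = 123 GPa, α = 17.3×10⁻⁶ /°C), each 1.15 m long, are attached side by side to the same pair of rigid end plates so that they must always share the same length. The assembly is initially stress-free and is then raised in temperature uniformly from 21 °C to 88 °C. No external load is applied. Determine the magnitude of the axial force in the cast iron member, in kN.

P ≈ 13 kN (tensile in the cast iron)

The copper has the larger α, so on heating it would change length more than the cast iron if both were free. The rigid plates force a common final length, so the copper is put into compression and the cast iron into tension, with equal and opposite forces P (no external load).
Setting the final lengths equal and cancelling L: (α₁ − α₂)ΔT = P/(A₁E₁) + P/(A₂E₂).
|α₁ − α₂|·ΔT = 5.9×10⁻⁶ × 67 = 0.0003953.
1/(A₁E₁) + 1/(A₂E₂) = 1/(1850×102×10³) + 1/(325×123×10³) = 3.032×10⁻⁸ N⁻¹.
So P = 0.0003953 / 3.032×10⁻⁸ = 13.04 kN.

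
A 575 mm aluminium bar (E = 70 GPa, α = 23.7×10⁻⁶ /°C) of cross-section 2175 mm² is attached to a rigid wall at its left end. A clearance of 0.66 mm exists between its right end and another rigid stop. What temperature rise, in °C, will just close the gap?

The gap closes when αΔT L = 0.66 mm, since the bar is still unstressed at that instant.
So ΔT = g/(αL) = 0.66/(23.7×10⁻⁶ × 575) = 48.43 °C.

ΔT ≈ 48.4 °C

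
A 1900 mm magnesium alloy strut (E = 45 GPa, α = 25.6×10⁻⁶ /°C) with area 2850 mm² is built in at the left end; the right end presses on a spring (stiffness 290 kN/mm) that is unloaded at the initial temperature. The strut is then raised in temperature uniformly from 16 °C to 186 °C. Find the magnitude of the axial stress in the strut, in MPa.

σ ≈ 159 MPa (compressive)

If the spring were absent the strut would lengthen by αΔT L = 25.6×10⁻⁶ × 170 × 1900 = 8.269 mm.
Let P be the compressive force at the spring. The strut shortens elastically by PL/(AE) and the spring compresses by P/k; together these equal δ_free.
P [ L/(AE) + 1/k ] = δ_free → P [ 1900/(2850×45×10³) + 1/(290×10³) ] = 8.269.
P = 8.269 / 1.826×10⁻⁵ = 452800 N.
σ = P/A = 452800/2850 = 158.9 MPa.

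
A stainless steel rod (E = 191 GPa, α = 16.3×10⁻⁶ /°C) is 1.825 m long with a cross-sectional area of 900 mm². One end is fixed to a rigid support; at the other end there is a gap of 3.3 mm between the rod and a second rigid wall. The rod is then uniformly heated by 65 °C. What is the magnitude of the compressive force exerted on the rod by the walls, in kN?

Unrestrained expansion: δ_free = αΔT L = 16.3×10⁻⁶ × 65 × 1825 = 1.934 mm.
This is smaller than the 3.3 mm clearance, so the rod expands freely without reaching the stop — the stress is zero.

P ≈ 0 kN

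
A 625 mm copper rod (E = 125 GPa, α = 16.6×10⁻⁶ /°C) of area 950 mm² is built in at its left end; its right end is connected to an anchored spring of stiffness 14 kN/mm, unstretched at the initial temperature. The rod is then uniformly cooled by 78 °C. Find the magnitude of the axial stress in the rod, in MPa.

σ ≈ 11.1 MPa (tensile)

If the spring were absent the rod would shorten by αΔT L = 16.6×10⁻⁶ × 78 × 625 = 0.8093 mm.
Let P be the tensile force in the spring. The rod extends elastically by PL/(AE) and the spring stretches by P/k; together these equal δ_free.
So P = δ_free / [L/(AE) + 1/k] = 0.8093 / [ 625/(950×125×10³) + 1/(14×10³) ].
P = 0.8093 / 7.669×10⁻⁵ = 10550 N.
σ = P/A = 10550/950 = 11.11 MPa.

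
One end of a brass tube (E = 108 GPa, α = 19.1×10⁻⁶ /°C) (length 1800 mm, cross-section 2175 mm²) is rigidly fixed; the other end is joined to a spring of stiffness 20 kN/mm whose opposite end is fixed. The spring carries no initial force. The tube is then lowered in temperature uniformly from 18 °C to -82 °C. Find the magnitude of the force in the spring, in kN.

P ≈ 59.6 kN

Free thermal contraction: δ_free = αΔT L = 19.1×10⁻⁶ × 100 × 1800 = 3.438 mm.
With a force P in the spring, the elastic change of the tube is PL/(AE) and that of the spring is P/k; compatibility requires their sum to equal δ_free.
P [ L/(AE) + 1/k ] = δ_free → P [ 1800/(2175×108×10³) + 1/(20×10³) ] = 3.438.
P = 3.438 / 5.766×10⁻⁵ = 59620 N.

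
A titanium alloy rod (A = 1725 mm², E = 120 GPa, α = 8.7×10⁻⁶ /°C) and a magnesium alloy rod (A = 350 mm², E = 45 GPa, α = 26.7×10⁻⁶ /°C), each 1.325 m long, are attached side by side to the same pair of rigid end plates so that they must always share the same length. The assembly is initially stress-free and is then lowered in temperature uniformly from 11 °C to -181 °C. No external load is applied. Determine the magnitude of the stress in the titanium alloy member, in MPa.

σ ≈ 29.3 MPa (compressive)

Both members must finish at the same length. With the larger α, the magnesium alloy tends to over-contract; the plates restrain it, putting the magnesium alloy in tension and the titanium alloy in compression. With no external load the two internal forces are equal and opposite, magnitude P.
Compatibility of the two members (thermal + elastic change equal): (α₁ − α₂)ΔT = P·[1/(A₁E₁) + 1/(A₂E₂)].
|α₁ − α₂|·ΔT = 18×10⁻⁶ × 192 = 0.003456.
1/(A₁E₁) + 1/(A₂E₂) = 1/(1725×120×10³) + 1/(350×45×10³) = 6.832×10⁻⁸ N⁻¹.
P = 0.003456 / 6.832×10⁻⁸ = 50580 N = 50.58 kN.
σ_{titanium alloy} = P/A₁ = 50580/1725 = 29.32 MPa, compressive.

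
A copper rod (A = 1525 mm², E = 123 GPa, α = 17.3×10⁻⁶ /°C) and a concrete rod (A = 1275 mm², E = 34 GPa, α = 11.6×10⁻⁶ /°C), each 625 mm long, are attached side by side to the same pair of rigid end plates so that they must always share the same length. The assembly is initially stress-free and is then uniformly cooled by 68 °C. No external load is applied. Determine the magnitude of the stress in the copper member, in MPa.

σ ≈ 8.95 MPa (tensile)

Equilibrium of a rigid end plate with no external load gives equal and opposite internal forces ±P in the two members. Since α_{copper} > α_{concrete}, cooling drives the copper into tension and the concrete into compression.
Setting the final lengths equal and cancelling L: (α₁ − α₂)ΔT = P/(A₁E₁) + P/(A₂E₂).
|α₁ − α₂|·ΔT = 5.7×10⁻⁶ × 68 = 0.0003876.
1/(A₁E₁) + 1/(A₂E₂) = 1/(1525×123×10³) + 1/(1275×34×10³) = 2.84×10⁻⁸ N⁻¹.
So P = 0.0003876 / 2.84×10⁻⁸ = 13.65 kN.
σ_{copper} = P/A₁ = 13650/1525 = 8.95 MPa, tensile.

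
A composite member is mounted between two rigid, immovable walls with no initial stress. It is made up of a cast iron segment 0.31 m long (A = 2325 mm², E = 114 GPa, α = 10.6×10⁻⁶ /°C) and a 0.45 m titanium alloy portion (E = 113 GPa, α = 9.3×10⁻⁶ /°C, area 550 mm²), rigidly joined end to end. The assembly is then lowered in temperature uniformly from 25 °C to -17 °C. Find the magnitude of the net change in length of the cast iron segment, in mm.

With the walls removed the bar would change length by δ_free = Σ αᵢΔT Lᵢ = 10.6×10⁻⁶×42×310 + 9.3×10⁻⁶×42×450 = 0.3138 mm.
The rigid supports impose zero overall length change; the single axial force P common to all segments must satisfy P Σ Lᵢ/(AᵢEᵢ) = δ_free.
The series flexibility is Σ Lᵢ/(AᵢEᵢ) = 310/(2325×114×10³) + 450/(550×113×10³) = 8.41×10⁻⁶ mm/N.
So P = 0.3138 / 8.41×10⁻⁶ = 37.31 kN, tensile.
For the cast iron segment, free thermal change = 10.6×10⁻⁶×42×310 = 0.138 mm and elastic change from P = 37310×310/(2325×114×10³) = 0.04364 mm; these oppose, so the net change is 0.0944 mm (segment shortens).

|ΔL| ≈ 0.0944 mm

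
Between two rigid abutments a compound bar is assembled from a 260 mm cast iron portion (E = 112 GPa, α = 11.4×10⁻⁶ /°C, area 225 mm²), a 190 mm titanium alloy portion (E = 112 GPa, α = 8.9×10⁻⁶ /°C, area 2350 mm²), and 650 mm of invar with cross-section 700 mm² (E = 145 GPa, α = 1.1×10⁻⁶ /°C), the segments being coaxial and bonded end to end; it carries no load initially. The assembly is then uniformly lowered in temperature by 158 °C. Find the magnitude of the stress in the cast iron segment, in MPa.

With the walls removed the bar would change length by δ_free = Σ αᵢΔT Lᵢ = 11.4×10⁻⁶×158×260 + 8.9×10⁻⁶×158×190 + 1.1×10⁻⁶×158×650 = 0.8485 mm.
Since the ends are fixed, an axial force P builds up, equal in every segment, with P · Σ Lᵢ/(AᵢEᵢ) = δ_free.
The series flexibility is Σ Lᵢ/(AᵢEᵢ) = 260/(225×112×10³) + 190/(2350×112×10³) + 650/(700×145×10³) = 1.744×10⁻⁵ mm/N.
So P = 0.8485 / 1.744×10⁻⁵ = 48.64 kN, tensile.
σ_{cast iron} = P / A = 48640 / 225 = 216.2 MPa.

σ ≈ 216 MPa (tensile)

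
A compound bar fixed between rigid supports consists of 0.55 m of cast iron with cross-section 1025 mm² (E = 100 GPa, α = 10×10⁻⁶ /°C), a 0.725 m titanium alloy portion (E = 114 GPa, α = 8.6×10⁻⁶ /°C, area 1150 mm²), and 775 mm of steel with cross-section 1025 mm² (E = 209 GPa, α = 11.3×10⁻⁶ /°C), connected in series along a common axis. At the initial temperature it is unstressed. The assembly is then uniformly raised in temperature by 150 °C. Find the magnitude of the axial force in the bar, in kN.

P ≈ 212 kN (compressive)

Free thermal expansion of the whole bar: Σ αᵢΔT Lᵢ = 10×10⁻⁶×150×550 + 8.6×10⁻⁶×150×725 + 11.3×10⁻⁶×150×775 = 3.074 mm.
The walls prevent any net length change, so an axial force P (same in every segment) develops. Compatibility: P · Σ Lᵢ/(AᵢEᵢ) = δ_free.
The series flexibility is Σ Lᵢ/(AᵢEᵢ) = 550/(1025×100×10³) + 725/(1150×114×10³) + 775/(1025×209×10³) = 1.451×10⁻⁵ mm/N.
So P = 3.074 / 1.451×10⁻⁵ = 211.8 kN, compressive.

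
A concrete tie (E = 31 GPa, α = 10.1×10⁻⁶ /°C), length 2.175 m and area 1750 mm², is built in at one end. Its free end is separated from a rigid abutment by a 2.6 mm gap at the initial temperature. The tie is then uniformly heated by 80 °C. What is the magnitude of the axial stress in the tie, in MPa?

Unrestrained expansion: δ_free = αΔT L = 10.1×10⁻⁶ × 80 × 2175 = 1.757 mm.
This is smaller than the 2.6 mm clearance, so the tie expands freely without reaching the stop — the stress is zero.

σ ≈ 0 MPa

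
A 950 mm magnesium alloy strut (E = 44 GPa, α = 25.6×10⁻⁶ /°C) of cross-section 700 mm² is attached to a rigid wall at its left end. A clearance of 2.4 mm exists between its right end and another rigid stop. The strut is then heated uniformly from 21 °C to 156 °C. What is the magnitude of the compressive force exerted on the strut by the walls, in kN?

Free thermal elongation = αΔT L = 25.6×10⁻⁶ × 135 × 950 = 3.283 mm.
This exceeds the 2.4 mm gap, so the wall pushes back. The portion of expansion that must be recovered elastically is δ_free − gap = 3.283 − 2.4 = 0.8832 mm.
Compatibility: PL/(AE) = 0.8832 mm, so σ = P/A = E × (0.8832/950) = 40.91 MPa.
P = σA = 40.91 × 700 = 28.63 kN.

P ≈ 28.6 kN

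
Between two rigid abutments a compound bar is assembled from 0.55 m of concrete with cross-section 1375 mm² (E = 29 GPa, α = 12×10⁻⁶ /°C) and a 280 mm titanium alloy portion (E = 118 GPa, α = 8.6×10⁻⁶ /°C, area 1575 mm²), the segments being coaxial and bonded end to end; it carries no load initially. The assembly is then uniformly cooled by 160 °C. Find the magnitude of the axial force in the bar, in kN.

If the supports were absent, the total length change would be Σ αᵢΔT Lᵢ = 12×10⁻⁶×160×550 + 8.6×10⁻⁶×160×280 = 1.441 mm.
The rigid supports impose zero overall length change; the single axial force P common to all segments must satisfy P Σ Lᵢ/(AᵢEᵢ) = δ_free.
Σ Lᵢ/(AᵢEᵢ) = 550/(1375×29×10³) + 280/(1575×118×10³) = 1.53×10⁻⁵ mm/N.
So P = 1.441 / 1.53×10⁻⁵ = 94.2 kN, tensile.

P ≈ 94.2 kN (tensile)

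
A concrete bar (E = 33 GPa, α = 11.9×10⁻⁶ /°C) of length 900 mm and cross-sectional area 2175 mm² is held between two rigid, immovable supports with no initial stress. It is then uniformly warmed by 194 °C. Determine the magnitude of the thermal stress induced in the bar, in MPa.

With length fixed, the mechanical strain must cancel the thermal strain αΔT = 11.9×10⁻⁶ × 194 = 2308.6×10⁻⁶.
The stress required to suppress this strain is σ = Eε = 33×10³ × 2308.6×10⁻⁶ = 76.18 MPa, compressive since the bar is trying to expand.

σ ≈ 76.2 MPa (compressive)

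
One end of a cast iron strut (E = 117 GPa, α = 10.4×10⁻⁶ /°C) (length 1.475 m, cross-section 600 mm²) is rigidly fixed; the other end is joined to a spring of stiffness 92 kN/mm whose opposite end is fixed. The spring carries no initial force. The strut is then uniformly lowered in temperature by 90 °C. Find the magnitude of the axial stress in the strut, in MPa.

The unrestrained thermal change is αΔT L = 10.4×10⁻⁶ × 90 × 1475 = 1.381 mm.
With a force P in the spring, the elastic change of the strut is PL/(AE) and that of the spring is P/k; compatibility requires their sum to equal δ_free.
So P = δ_free / [L/(AE) + 1/k] = 1.381 / [ 1475/(600×117×10³) + 1/(92×10³) ].
P = 1.381 / 3.188×10⁻⁵ = 43300 N.
σ = P/A = 43300/600 = 72.17 MPa.

σ ≈ 72.2 MPa (tensile)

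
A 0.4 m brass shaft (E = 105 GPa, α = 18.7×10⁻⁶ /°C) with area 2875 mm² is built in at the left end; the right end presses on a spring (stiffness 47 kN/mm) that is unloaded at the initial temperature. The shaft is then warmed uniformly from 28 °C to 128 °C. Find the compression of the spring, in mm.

The unrestrained thermal change is αΔT L = 18.7×10⁻⁶ × 100 × 400 = 0.748 mm.
With a force P in the spring, the elastic change of the shaft is PL/(AE) and that of the spring is P/k; compatibility requires their sum to equal δ_free.
So P = δ_free / [L/(AE) + 1/k] = 0.748 / [ 400/(2875×105×10³) + 1/(47×10³) ].
P = 0.748 / 2.26×10⁻⁵ = 33090 N.
Spring compression = P/k = 33090/(47×10³) = 0.7041 mm.

δ ≈ 0.704 mm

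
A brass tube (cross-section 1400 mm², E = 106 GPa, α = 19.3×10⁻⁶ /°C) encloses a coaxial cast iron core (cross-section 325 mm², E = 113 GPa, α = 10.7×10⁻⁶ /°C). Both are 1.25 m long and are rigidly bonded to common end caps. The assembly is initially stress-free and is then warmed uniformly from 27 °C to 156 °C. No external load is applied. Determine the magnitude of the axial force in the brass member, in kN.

P ≈ 32.7 kN (compressive in the brass)

Equilibrium of a rigid end plate with no external load gives equal and opposite internal forces ±P in the two members. Since α_{brass} > α_{cast iron}, heating drives the brass into compression and the cast iron into tension.
Equating the net (thermal + elastic) strains gives |α₁ − α₂|·ΔT = P·[1/(A₁E₁) + 1/(A₂E₂)].
|α₁ − α₂|·ΔT = 8.6×10⁻⁶ × 129 = 0.001109.
1/(A₁E₁) + 1/(A₂E₂) = 1/(1400×106×10³) + 1/(325×113×10³) = 3.397×10⁻⁸ N⁻¹.
P = 0.001109 / 3.397×10⁻⁸ = 32660 N = 32.66 kN.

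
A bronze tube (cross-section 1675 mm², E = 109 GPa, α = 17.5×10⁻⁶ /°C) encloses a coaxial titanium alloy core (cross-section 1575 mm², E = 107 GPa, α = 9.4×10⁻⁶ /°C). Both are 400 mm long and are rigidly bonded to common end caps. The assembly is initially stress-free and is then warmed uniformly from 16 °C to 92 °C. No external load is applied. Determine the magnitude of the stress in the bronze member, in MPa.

σ ≈ 32.2 MPa (compressive)

The bronze has the larger α, so on heating it would change length more than the titanium alloy if both were free. The rigid plates force a common final length, so the bronze is put into compression and the titanium alloy into tension, with equal and opposite forces P (no external load).
Setting the final lengths equal and cancelling L: (α₁ − α₂)ΔT = P/(A₁E₁) + P/(A₂E₂).
|α₁ − α₂|·ΔT = 8.1×10⁻⁶ × 76 = 0.0006156.
1/(A₁E₁) + 1/(A₂E₂) = 1/(1675×109×10³) + 1/(1575×107×10³) = 1.141×10⁻⁸ N⁻¹.
P = 0.0006156 / 1.141×10⁻⁸ = 53950 N = 53.95 kN.
σ_{bronze} = P/A₁ = 53950/1675 = 32.21 MPa, compressive.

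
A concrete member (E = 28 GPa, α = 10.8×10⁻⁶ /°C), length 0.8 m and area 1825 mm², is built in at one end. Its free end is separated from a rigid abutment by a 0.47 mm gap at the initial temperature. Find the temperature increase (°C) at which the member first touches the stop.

ΔT ≈ 54.4 °C

The gap closes when αΔT L = 0.47 mm, since the member is still unstressed at that instant.
ΔT = 0.47 / (10.8×10⁻⁶ × 800) = 54.4 °C.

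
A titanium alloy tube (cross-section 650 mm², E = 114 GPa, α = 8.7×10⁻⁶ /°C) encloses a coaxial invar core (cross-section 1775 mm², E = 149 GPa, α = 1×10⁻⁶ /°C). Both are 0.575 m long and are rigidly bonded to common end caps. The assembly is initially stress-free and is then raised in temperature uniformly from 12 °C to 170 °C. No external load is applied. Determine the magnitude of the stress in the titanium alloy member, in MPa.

σ ≈ 108 MPa (compressive)

The titanium alloy has the larger α, so on heating it would change length more than the invar if both were free. The rigid plates force a common final length, so the titanium alloy is put into compression and the invar into tension, with equal and opposite forces P (no external load).
Setting the final lengths equal and cancelling L: (α₁ − α₂)ΔT = P/(A₁E₁) + P/(A₂E₂).
|α₁ − α₂|·ΔT = 7.7×10⁻⁶ × 158 = 0.001217.
1/(A₁E₁) + 1/(A₂E₂) = 1/(650×114×10³) + 1/(1775×149×10³) = 1.728×10⁻⁸ N⁻¹.
So P = 0.001217 / 1.728×10⁻⁸ = 70.42 kN.
σ_{titanium alloy} = P/A₁ = 70420/650 = 108.3 MPa, compressive.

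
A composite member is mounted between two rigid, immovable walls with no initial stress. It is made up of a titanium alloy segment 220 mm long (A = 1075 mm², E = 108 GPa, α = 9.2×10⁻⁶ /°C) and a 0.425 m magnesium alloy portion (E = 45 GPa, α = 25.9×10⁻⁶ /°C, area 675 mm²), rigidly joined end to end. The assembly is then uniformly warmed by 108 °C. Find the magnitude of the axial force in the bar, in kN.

If the supports were absent, the total length change would be Σ αᵢΔT Lᵢ = 9.2×10⁻⁶×108×220 + 25.9×10⁻⁶×108×425 = 1.407 mm.
Since the ends are fixed, an axial force P builds up, equal in every segment, with P · Σ Lᵢ/(AᵢEᵢ) = δ_free.
The series flexibility is Σ Lᵢ/(AᵢEᵢ) = 220/(1075×108×10³) + 425/(675×45×10³) = 1.589×10⁻⁵ mm/N.
Hence P = δ_free / Σ(L/AE) = 1.407/1.589×10⁻⁵ = 88.59 kN (compressive).

P ≈ 88.6 kN (compressive)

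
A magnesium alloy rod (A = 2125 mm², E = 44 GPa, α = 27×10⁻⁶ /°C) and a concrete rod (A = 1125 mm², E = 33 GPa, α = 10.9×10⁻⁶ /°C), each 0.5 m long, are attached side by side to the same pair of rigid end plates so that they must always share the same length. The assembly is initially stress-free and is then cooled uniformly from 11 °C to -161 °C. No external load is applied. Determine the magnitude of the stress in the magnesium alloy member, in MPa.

Equilibrium of a rigid end plate with no external load gives equal and opposite internal forces ±P in the two members. Since α_{magnesium alloy} > α_{concrete}, cooling drives the magnesium alloy into tension and the concrete into compression.
Compatibility of the two members (thermal + elastic change equal): (α₁ − α₂)ΔT = P·[1/(A₁E₁) + 1/(A₂E₂)].
|α₁ − α₂|·ΔT = 16.1×10⁻⁶ × 172 = 0.002769.
1/(A₁E₁) + 1/(A₂E₂) = 1/(2125×44×10³) + 1/(1125×33×10³) = 3.763×10⁻⁸ N⁻¹.
So P = 0.002769 / 3.763×10⁻⁸ = 73.59 kN.
σ_{magnesium alloy} = P/A₁ = 73590/2125 = 34.63 MPa, tensile.

σ ≈ 34.6 MPa (tensile)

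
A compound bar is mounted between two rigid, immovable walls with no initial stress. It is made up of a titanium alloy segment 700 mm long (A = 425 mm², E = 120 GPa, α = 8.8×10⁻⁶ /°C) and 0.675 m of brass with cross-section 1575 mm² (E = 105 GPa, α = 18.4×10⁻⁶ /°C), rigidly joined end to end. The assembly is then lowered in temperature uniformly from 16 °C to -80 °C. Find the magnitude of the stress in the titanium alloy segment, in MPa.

σ ≈ 236 MPa (tensile)

Free thermal contraction of the whole bar: Σ αᵢΔT Lᵢ = 8.8×10⁻⁶×96×700 + 18.4×10⁻⁶×96×675 = 1.784 mm.
The rigid supports impose zero overall length change; the single axial force P common to all segments must satisfy P Σ Lᵢ/(AᵢEᵢ) = δ_free.
Σ Lᵢ/(AᵢEᵢ) = 700/(425×120×10³) + 675/(1575×105×10³) = 1.781×10⁻⁵ mm/N.
P = 1.784 / 1.781×10⁻⁵ = 100200 N = 100.2 kN, tensile.
σ_{titanium alloy} = P / A = 100200 / 425 = 235.7 MPa.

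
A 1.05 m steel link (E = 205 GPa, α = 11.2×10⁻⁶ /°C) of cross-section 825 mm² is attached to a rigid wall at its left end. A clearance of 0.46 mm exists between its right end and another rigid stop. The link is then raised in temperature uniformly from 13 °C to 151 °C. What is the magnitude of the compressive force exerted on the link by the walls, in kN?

P ≈ 187 kN

If the wall were absent the link would grow by αΔT L = 11.2×10⁻⁶ × 138 × 1050 = 1.623 mm.
After closing the 0.46 mm clearance, 1.623 − 0.46 = 1.163 mm of expansion remains to be suppressed by the wall.
That suppressed elongation corresponds to σ = E·Δ/L = 205×10³ × 1.163/1050 = 227 MPa.
Force on the wall = σA = 227 × 825 mm² = 187.3 kN.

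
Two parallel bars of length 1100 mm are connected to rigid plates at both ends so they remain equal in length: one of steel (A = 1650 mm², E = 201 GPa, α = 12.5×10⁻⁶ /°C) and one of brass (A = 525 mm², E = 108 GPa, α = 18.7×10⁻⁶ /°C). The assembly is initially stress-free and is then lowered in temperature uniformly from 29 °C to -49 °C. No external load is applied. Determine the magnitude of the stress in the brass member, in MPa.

σ ≈ 44.6 MPa (tensile)

Both members must finish at the same length. With the larger α, the brass tends to over-contract; the plates restrain it, putting the brass in tension and the steel in compression. With no external load the two internal forces are equal and opposite, magnitude P.
Compatibility of the two members (thermal + elastic change equal): (α₁ − α₂)ΔT = P·[1/(A₁E₁) + 1/(A₂E₂)].
|α₁ − α₂|·ΔT = 6.2×10⁻⁶ × 78 = 0.0004836.
1/(A₁E₁) + 1/(A₂E₂) = 1/(1650×201×10³) + 1/(525×108×10³) = 2.065×10⁻⁸ N⁻¹.
So P = 0.0004836 / 2.065×10⁻⁸ = 23.42 kN.
σ_{brass} = P/A₂ = 23420/525 = 44.6 MPa, tensile.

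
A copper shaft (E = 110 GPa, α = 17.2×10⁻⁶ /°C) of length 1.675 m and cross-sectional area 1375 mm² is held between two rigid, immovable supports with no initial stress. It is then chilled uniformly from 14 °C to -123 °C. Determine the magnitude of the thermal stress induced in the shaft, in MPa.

With length fixed, the mechanical strain must cancel the thermal strain αΔT = 17.2×10⁻⁶ × 137 = 2356.4×10⁻⁶.
σ = EαΔT = 110×10³ × 17.2×10⁻⁶ × 137 = 259.2 MPa (tensile; the shaft is trying to contract).

σ ≈ 259 MPa (tensile)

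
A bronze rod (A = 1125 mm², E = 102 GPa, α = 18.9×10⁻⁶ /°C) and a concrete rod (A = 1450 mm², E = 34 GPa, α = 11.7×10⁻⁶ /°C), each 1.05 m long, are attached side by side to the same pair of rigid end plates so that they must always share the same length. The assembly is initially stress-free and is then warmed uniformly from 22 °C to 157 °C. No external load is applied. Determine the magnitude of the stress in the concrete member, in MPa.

σ ≈ 23.1 MPa (tensile)

The bronze has the larger α, so on heating it would change length more than the concrete if both were free. The rigid plates force a common final length, so the bronze is put into compression and the concrete into tension, with equal and opposite forces P (no external load).
Setting the final lengths equal and cancelling L: (α₁ − α₂)ΔT = P/(A₁E₁) + P/(A₂E₂).
|α₁ − α₂|·ΔT = 7.2×10⁻⁶ × 135 = 0.000972.
1/(A₁E₁) + 1/(A₂E₂) = 1/(1125×102×10³) + 1/(1450×34×10³) = 2.9×10⁻⁸ N⁻¹.
P = 0.000972 / 2.9×10⁻⁸ = 33520 N = 33.52 kN.
σ_{concrete} = P/A₂ = 33520/1450 = 23.12 MPa, tensile.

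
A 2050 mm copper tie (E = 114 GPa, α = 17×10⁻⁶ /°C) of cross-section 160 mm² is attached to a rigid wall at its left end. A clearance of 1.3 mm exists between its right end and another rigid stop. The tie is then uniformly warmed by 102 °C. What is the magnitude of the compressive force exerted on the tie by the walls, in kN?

If the wall were absent the tie would grow by αΔT L = 17×10⁻⁶ × 102 × 2050 = 3.555 mm.
After closing the 1.3 mm clearance, 3.555 − 1.3 = 2.255 mm of expansion remains to be suppressed by the wall.
That suppressed elongation corresponds to σ = E·Δ/L = 114×10³ × 2.255/2050 = 125.4 MPa.
Force on the wall = σA = 125.4 × 160 mm² = 20.06 kN.

P ≈ 20.1 kN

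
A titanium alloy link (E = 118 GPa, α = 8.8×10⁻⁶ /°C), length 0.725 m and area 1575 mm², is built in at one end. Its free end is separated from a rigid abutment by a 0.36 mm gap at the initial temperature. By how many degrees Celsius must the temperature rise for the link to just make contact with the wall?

The gap closes when αΔT L = 0.36 mm, since the link is still unstressed at that instant.
ΔT = 0.36 / (8.8×10⁻⁶ × 725) = 56.43 °C.

ΔT ≈ 56.4 °C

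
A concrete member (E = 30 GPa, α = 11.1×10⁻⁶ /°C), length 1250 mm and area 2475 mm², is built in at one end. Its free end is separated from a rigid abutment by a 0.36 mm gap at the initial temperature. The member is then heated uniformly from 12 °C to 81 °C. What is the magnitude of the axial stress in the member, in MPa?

σ ≈ 14.3 MPa (compressive)

Unrestrained expansion: δ_free = αΔT L = 11.1×10⁻⁶ × 69 × 1250 = 0.9574 mm.
After closing the 0.36 mm clearance, 0.9574 − 0.36 = 0.5974 mm of expansion remains to be suppressed by the wall.
Compatibility: PL/(AE) = 0.5974 mm, so σ = P/A = E × (0.5974/1250) = 14.34 MPa.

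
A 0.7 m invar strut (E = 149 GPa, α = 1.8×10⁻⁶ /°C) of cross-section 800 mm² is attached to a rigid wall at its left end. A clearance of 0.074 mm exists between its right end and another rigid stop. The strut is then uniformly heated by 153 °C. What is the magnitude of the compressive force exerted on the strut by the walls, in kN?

Unrestrained expansion: δ_free = αΔT L = 1.8×10⁻⁶ × 153 × 700 = 0.1928 mm.
After closing the 0.074 mm clearance, 0.1928 − 0.074 = 0.1188 mm of expansion remains to be suppressed by the wall.
That suppressed elongation corresponds to σ = E·Δ/L = 149×10³ × 0.1188/700 = 25.28 MPa.
Force on the wall = σA = 25.28 × 800 mm² = 20.23 kN.

P ≈ 20.2 kN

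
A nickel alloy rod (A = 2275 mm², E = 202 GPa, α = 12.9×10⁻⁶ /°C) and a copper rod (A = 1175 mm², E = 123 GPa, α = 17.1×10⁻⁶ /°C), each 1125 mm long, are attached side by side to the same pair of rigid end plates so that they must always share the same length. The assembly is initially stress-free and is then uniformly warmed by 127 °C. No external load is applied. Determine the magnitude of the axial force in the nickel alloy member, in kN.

The copper has the larger α, so on heating it would change length more than the nickel alloy if both were free. The rigid plates force a common final length, so the copper is put into compression and the nickel alloy into tension, with equal and opposite forces P (no external load).
Compatibility of the two members (thermal + elastic change equal): (α₁ − α₂)ΔT = P·[1/(A₁E₁) + 1/(A₂E₂)].
|α₁ − α₂|·ΔT = 4.2×10⁻⁶ × 127 = 0.0005334.
1/(A₁E₁) + 1/(A₂E₂) = 1/(2275×202×10³) + 1/(1175×123×10³) = 9.095×10⁻⁹ N⁻¹.
P = 0.0005334 / 9.095×10⁻⁹ = 58650 N = 58.65 kN.

P ≈ 58.6 kN (tensile in the nickel alloy)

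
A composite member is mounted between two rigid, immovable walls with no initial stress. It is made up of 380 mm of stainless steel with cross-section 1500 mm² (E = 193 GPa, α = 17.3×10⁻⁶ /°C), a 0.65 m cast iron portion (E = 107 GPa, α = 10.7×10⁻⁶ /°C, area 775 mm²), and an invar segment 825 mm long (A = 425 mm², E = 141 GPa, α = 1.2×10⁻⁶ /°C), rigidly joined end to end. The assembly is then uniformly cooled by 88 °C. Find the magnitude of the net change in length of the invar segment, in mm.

|ΔL| ≈ 0.68 mm

Free thermal contraction of the whole bar: Σ αᵢΔT Lᵢ = 17.3×10⁻⁶×88×380 + 10.7×10⁻⁶×88×650 + 1.2×10⁻⁶×88×825 = 1.278 mm.
Since the ends are fixed, an axial force P builds up, equal in every segment, with P · Σ Lᵢ/(AᵢEᵢ) = δ_free.
Σ Lᵢ/(AᵢEᵢ) = 380/(1500×193×10³) + 650/(775×107×10³) + 825/(425×141×10³) = 2.292×10⁻⁵ mm/N.
Hence P = δ_free / Σ(L/AE) = 1.278/2.292×10⁻⁵ = 55.75 kN (tensile).
For the invar segment, free thermal change = 1.2×10⁻⁶×88×825 = 0.08712 mm and elastic change from P = 55750×825/(425×141×10³) = 0.7675 mm; these oppose, so the net change is 0.68 mm (segment lengthens).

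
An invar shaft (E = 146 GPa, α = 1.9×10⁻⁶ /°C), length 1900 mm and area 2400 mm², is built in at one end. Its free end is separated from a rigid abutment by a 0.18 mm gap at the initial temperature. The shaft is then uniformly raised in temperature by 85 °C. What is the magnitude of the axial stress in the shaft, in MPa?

If the wall were absent the shaft would grow by αΔT L = 1.9×10⁻⁶ × 85 × 1900 = 0.3069 mm.
After closing the 0.18 mm clearance, 0.3069 − 0.18 = 0.1269 mm of expansion remains to be suppressed by the wall.
So σ = E(δ_free − g)/L = 146×10³ × 0.1269/1900 = 9.747 MPa.

σ ≈ 9.75 MPa (compressive)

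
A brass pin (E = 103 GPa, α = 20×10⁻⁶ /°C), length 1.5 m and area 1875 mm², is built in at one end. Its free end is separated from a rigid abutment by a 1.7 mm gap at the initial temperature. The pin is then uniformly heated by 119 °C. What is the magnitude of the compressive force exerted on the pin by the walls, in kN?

P ≈ 241 kN

If the wall were absent the pin would grow by αΔT L = 20×10⁻⁶ × 119 × 1500 = 3.57 mm.
After closing the 1.7 mm clearance, 3.57 − 1.7 = 1.87 mm of expansion remains to be suppressed by the wall.
That suppressed elongation corresponds to σ = E·Δ/L = 103×10³ × 1.87/1500 = 128.4 MPa.
Force on the wall = σA = 128.4 × 1875 mm² = 240.8 kN.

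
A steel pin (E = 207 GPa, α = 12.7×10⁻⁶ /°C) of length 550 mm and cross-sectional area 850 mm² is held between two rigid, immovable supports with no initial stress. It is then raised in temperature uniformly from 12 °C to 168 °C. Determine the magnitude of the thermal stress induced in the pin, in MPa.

σ ≈ 410 MPa (compressive)

The supports are rigid, so the total axial strain is zero. The restrained thermal strain is ε = αΔT = 12.7×10⁻⁶ × 156 = 1981.2×10⁻⁶.
Hence σ = E·αΔT = 207×10³ × 1981.2×10⁻⁶ = 410.1 MPa, compressive.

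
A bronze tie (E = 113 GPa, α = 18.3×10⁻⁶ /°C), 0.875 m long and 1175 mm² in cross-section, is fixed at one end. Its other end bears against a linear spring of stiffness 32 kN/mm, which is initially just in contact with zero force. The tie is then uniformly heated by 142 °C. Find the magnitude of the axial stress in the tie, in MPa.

σ ≈ 51.1 MPa (compressive)

The unrestrained thermal change is αΔT L = 18.3×10⁻⁶ × 142 × 875 = 2.274 mm.
With a force P in the spring, the elastic change of the tie is PL/(AE) and that of the spring is P/k; compatibility requires their sum to equal δ_free.
So P = δ_free / [L/(AE) + 1/k] = 2.274 / [ 875/(1175×113×10³) + 1/(32×10³) ].
P = 2.274 / 3.784×10⁻⁵ = 60090 N.
σ = P/A = 60090/1175 = 51.14 MPa.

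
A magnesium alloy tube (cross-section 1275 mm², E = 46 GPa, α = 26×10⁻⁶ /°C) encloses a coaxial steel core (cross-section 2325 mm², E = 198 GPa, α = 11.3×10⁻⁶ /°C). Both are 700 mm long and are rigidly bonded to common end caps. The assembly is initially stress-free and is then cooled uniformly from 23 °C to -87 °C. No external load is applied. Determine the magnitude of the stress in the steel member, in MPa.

σ ≈ 36.2 MPa (compressive)

Both members must finish at the same length. With the larger α, the magnesium alloy tends to over-contract; the plates restrain it, putting the magnesium alloy in tension and the steel in compression. With no external load the two internal forces are equal and opposite, magnitude P.
Setting the final lengths equal and cancelling L: (α₁ − α₂)ΔT = P/(A₁E₁) + P/(A₂E₂).
|α₁ − α₂|·ΔT = 14.7×10⁻⁶ × 110 = 0.001617.
1/(A₁E₁) + 1/(A₂E₂) = 1/(1275×46×10³) + 1/(2325×198×10³) = 1.922×10⁻⁸ N⁻¹.
So P = 0.001617 / 1.922×10⁻⁸ = 84.12 kN.
σ_{steel} = P/A₂ = 84120/2325 = 36.18 MPa, compressive.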